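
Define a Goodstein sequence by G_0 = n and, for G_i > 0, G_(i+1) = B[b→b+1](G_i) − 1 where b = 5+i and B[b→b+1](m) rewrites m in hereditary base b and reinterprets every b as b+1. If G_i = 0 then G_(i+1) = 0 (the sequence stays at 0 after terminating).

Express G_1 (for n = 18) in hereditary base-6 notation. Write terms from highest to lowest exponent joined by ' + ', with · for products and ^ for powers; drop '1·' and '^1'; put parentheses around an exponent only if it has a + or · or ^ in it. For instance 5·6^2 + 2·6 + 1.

[0] 18 ≡ 3·5 + 3 (base 5). Lift 6: 21. −1: 20.
[1] 20 ≡ 3·6 + 2 (base 6). Lift 7: 23. −1: 22.

3·6 + 2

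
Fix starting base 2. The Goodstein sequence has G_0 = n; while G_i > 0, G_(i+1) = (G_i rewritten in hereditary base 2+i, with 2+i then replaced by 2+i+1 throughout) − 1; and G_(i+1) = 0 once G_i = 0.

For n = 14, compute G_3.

step 0: 14 = 2^(2 + 1) + 2^2 + 2; sub 3 for 2: 3^(3 + 1) + 3^3 + 3; = 111; G_1 = 111−1 = 110
step 1: 110 = 3^(3 + 1) + 3^3 + 2; sub 4 for 3: 4^(4 + 1) + 4^4 + 2; = 1282; G_2 = 1282−1 = 1281
step 2: 1281 = 4^(4 + 1) + 4^4 + 1; sub 5 for 4: 5^(5 + 1) + 5^5 + 1; = 18751; G_3 = 18751−1 = 18750
step 3: 18750 = 5^(5 + 1) + 5^5; sub 6 for 5: 6^(6 + 1) + 6^6; = 326592; G_4 = 326592−1 = 326591

18750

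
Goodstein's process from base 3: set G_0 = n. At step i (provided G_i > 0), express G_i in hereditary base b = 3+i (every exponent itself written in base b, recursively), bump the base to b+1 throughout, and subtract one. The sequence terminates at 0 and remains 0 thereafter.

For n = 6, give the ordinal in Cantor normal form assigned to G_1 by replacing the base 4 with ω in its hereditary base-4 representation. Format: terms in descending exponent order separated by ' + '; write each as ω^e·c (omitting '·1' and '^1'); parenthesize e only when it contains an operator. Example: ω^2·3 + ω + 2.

6 —HB3→ 2·3 —bump→ 2·4 = 8 —(−1)→ 7
7 —HB4→ 4 + 3 —bump→ 5 + 3 = 8 —(−1)→ 7

ω + 3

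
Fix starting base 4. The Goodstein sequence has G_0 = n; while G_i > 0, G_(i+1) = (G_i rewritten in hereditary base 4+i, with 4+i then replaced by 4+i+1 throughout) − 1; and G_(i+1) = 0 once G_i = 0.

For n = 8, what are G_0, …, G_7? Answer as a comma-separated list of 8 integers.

8, 9, 9, 9, 9, 9, 9, 8

[0] 8 ≡ 2·4 (base 4). Lift 5: 10. −1: 9.
[1] 9 ≡ 5 + 4 (base 5). Lift 6: 10. −1: 9.
[2] 9 ≡ 6 + 3 (base 6). Lift 7: 10. −1: 9.
[3] 9 ≡ 7 + 2 (base 7). Lift 8: 10. −1: 9.
[4] 9 ≡ 8 + 1 (base 8). Lift 9: 10. −1: 9.
[5] 9 ≡ 9 (base 9). Lift 10: 10. −1: 9.
[6] 9 ≡ 9 (base 10). Lift 11: 9. −1: 8.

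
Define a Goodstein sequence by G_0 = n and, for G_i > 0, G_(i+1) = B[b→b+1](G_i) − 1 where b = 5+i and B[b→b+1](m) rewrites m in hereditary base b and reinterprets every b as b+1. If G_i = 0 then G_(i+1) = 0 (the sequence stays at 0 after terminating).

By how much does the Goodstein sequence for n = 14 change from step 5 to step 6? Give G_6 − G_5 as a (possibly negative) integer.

0

base 5: 14 = 2·5 + 4; at 6: 2·6 + 4 = 16; next = 15
base 6: 15 = 2·6 + 3; at 7: 2·7 + 3 = 17; next = 16
base 7: 16 = 2·7 + 2; at 8: 2·8 + 2 = 18; next = 17
base 8: 17 = 2·8 + 1; at 9: 2·9 + 1 = 19; next = 18
base 9: 18 = 2·9; at 10: 2·10 = 20; next = 19
base 10: 19 = 10 + 9; at 11: 11 + 9 = 20; next = 19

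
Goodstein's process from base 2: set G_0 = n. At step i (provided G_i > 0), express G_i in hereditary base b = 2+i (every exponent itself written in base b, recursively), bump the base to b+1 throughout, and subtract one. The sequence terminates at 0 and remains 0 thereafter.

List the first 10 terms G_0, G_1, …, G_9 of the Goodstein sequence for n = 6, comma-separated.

[0] 6 ≡ 2^2 + 2 (base 2). Lift 3: 30. −1: 29.
[1] 29 ≡ 3^3 + 2 (base 3). Lift 4: 258. −1: 257.
[2] 257 ≡ 4^4 + 1 (base 4). Lift 5: 3126. −1: 3125.
[3] 3125 ≡ 5^5 (base 5). Lift 6: 46656. −1: 46655.
[4] 46655 ≡ 5·6^5 + 5·6^4 + 5·6^3 + 5·6^2 + 5·6 + 5 (base 6). Lift 7: 98040. −1: 98039.
[5] 98039 ≡ 5·7^5 + 5·7^4 + 5·7^3 + 5·7^2 + 5·7 + 4 (base 7). Lift 8: 187244. −1: 187243.
[6] 187243 ≡ 5·8^5 + 5·8^4 + 5·8^3 + 5·8^2 + 5·8 + 3 (base 8). Lift 9: 332148. −1: 332147.
[7] 332147 ≡ 5·9^5 + 5·9^4 + 5·9^3 + 5·9^2 + 5·9 + 2 (base 9). Lift 10: 555552. −1: 555551.
[8] 555551 ≡ 5·10^5 + 5·10^4 + 5·10^3 + 5·10^2 + 5·10 + 1 (base 10). Lift 11: 885776. −1: 885775.

6, 29, 257, 3125, 46655, 98039, 187243, 332147, 555551, 885775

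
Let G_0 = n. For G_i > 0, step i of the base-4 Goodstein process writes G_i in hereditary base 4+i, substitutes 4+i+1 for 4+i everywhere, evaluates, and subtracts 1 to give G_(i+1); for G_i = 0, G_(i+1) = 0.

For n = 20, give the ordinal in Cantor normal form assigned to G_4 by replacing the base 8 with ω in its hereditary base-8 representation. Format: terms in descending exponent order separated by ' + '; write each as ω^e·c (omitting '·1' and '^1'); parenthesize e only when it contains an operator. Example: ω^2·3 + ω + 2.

ω^2 + 1

(0) 20|_4 = 4^2 + 4 ↦ 5^2 + 5|_5 = 30 ⇒ 29
(1) 29|_5 = 5^2 + 4 ↦ 6^2 + 4|_6 = 40 ⇒ 39
(2) 39|_6 = 6^2 + 3 ↦ 7^2 + 3|_7 = 52 ⇒ 51
(3) 51|_7 = 7^2 + 2 ↦ 8^2 + 2|_8 = 66 ⇒ 65
(4) 65|_8 = 8^2 + 1 ↦ 9^2 + 1|_9 = 82 ⇒ 81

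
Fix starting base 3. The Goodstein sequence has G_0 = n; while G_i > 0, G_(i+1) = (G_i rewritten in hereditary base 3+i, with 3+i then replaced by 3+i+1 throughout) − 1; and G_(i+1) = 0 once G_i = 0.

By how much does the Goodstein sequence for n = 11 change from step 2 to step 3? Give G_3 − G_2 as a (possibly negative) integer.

G_0=11  [base 3] 3^2 + 2  →[3↦4]→  4^2 + 2 = 18  −1 ⇒ G_1=17
G_1=17  [base 4] 4^2 + 1  →[4↦5]→  5^2 + 1 = 26  −1 ⇒ G_2=25
G_2=25  [base 5] 5^2  →[5↦6]→  6^2 = 36  −1 ⇒ G_3=35

10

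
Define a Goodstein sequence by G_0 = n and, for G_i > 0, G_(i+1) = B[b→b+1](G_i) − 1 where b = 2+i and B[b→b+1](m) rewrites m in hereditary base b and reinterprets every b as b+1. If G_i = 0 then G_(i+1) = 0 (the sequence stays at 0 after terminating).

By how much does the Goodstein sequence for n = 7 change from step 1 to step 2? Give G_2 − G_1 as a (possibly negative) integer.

229

(0) 7|_2 = 2^2 + 2 + 1 ↦ 3^3 + 3 + 1|_3 = 31 ⇒ 30
(1) 30|_3 = 3^3 + 3 ↦ 4^4 + 4|_4 = 260 ⇒ 259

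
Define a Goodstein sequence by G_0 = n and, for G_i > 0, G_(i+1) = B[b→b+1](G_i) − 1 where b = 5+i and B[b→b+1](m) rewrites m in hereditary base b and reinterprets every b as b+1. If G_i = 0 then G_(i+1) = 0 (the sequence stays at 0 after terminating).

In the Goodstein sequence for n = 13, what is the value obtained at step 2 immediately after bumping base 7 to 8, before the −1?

17

base 5: 13 = 2·5 + 3; at 6: 2·6 + 3 = 15; next = 14
base 6: 14 = 2·6 + 2; at 7: 2·7 + 2 = 16; next = 15
base 7: 15 = 2·7 + 1; at 8: 2·8 + 1 = 17; next = 16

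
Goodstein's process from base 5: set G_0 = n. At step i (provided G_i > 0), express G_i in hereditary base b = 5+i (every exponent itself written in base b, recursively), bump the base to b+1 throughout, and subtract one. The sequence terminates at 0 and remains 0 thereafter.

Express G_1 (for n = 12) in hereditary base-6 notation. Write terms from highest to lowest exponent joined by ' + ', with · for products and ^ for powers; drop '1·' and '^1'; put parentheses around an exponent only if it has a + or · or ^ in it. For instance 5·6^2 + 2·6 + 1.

G_0=12  [base 5] 2·5 + 2  →[5↦6]→  2·6 + 2 = 14  −1 ⇒ G_1=13
G_1=13  [base 6] 2·6 + 1  →[6↦7]→  2·7 + 1 = 15  −1 ⇒ G_2=14

2·6 + 1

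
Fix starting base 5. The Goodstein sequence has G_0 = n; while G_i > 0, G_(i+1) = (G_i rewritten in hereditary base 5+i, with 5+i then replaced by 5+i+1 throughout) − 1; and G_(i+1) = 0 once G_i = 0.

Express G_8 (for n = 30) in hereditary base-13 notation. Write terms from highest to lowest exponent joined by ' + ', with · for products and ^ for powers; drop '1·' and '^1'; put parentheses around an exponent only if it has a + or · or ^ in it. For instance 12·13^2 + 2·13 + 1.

11·13 + 10

G_0 = 30. HB_5(30) = 5^2 + 5. Bump = 42. G_1 = 41.
G_1 = 41. HB_6(41) = 6^2 + 5. Bump = 54. G_2 = 53.
G_2 = 53. HB_7(53) = 7^2 + 4. Bump = 68. G_3 = 67.
G_3 = 67. HB_8(67) = 8^2 + 3. Bump = 84. G_4 = 83.
G_4 = 83. HB_9(83) = 9^2 + 2. Bump = 102. G_5 = 101.
G_5 = 101. HB_10(101) = 10^2 + 1. Bump = 122. G_6 = 121.
G_6 = 121. HB_11(121) = 11^2. Bump = 144. G_7 = 143.
G_7 = 143. HB_12(143) = 11·12 + 11. Bump = 154. G_8 = 153.
G_8 = 153. HB_13(153) = 11·13 + 10. Bump = 164. G_9 = 163.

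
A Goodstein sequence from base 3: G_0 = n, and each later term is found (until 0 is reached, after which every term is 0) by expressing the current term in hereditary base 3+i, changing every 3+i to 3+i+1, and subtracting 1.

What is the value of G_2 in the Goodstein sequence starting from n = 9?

9 —HB3→ 3^2 —bump→ 4^2 = 16 —(−1)→ 15
15 —HB4→ 3·4 + 3 —bump→ 3·5 + 3 = 18 —(−1)→ 17
17 —HB5→ 3·5 + 2 —bump→ 3·6 + 2 = 20 —(−1)→ 19

17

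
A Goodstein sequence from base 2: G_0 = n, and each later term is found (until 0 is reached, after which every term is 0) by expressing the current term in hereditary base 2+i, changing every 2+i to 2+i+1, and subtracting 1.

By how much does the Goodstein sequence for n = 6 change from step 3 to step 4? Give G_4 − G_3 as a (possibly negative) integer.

base 2: 6 = 2^2 + 2; at 3: 3^3 + 3 = 30; next = 29
base 3: 29 = 3^3 + 2; at 4: 4^4 + 2 = 258; next = 257
base 4: 257 = 4^4 + 1; at 5: 5^5 + 1 = 3126; next = 3125
base 5: 3125 = 5^5; at 6: 6^6 = 46656; next = 46655

43530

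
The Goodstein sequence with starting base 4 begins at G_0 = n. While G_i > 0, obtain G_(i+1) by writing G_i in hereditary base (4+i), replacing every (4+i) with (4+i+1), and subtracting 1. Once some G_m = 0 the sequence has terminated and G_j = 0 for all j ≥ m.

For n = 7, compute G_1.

7

7 —HB4→ 4 + 3 —bump→ 5 + 3 = 8 —(−1)→ 7
7 —HB5→ 5 + 2 —bump→ 6 + 2 = 8 —(−1)→ 7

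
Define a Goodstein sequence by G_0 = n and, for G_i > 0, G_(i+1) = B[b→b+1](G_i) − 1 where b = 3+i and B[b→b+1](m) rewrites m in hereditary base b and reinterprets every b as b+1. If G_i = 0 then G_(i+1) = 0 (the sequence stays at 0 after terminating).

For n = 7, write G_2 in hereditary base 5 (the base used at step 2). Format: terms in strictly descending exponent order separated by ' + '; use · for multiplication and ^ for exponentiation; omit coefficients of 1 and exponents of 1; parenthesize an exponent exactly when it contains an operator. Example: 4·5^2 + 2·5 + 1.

5 + 4

G_0=7  [base 3] 2·3 + 1  →[3↦4]→  2·4 + 1 = 9  −1 ⇒ G_1=8
G_1=8  [base 4] 2·4  →[4↦5]→  2·5 = 10  −1 ⇒ G_2=9
G_2=9  [base 5] 5 + 4  →[5↦6]→  6 + 4 = 10  −1 ⇒ G_3=9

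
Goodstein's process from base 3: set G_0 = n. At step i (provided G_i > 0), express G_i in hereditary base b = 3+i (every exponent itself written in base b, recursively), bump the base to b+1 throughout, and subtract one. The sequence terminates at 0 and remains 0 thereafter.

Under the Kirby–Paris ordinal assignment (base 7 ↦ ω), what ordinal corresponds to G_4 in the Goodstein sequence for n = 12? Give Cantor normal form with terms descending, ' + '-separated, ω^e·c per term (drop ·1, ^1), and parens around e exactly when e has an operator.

ω^2

G_0=12  [base 3] 3^2 + 3  →[3↦4]→  4^2 + 4 = 20  −1 ⇒ G_1=19
G_1=19  [base 4] 4^2 + 3  →[4↦5]→  5^2 + 3 = 28  −1 ⇒ G_2=27
G_2=27  [base 5] 5^2 + 2  →[5↦6]→  6^2 + 2 = 38  −1 ⇒ G_3=37
G_3=37  [base 6] 6^2 + 1  →[6↦7]→  7^2 + 1 = 50  −1 ⇒ G_4=49
G_4=49  [base 7] 7^2  →[7↦8]→  8^2 = 64  −1 ⇒ G_5=63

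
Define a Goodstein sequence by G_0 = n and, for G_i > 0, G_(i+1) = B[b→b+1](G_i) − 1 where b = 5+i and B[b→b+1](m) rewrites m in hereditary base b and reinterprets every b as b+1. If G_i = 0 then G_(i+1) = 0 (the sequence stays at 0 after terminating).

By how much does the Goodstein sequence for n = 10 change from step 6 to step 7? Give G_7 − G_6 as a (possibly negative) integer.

[0] 10 ≡ 2·5 (base 5). Lift 6: 12. −1: 11.
[1] 11 ≡ 6 + 5 (base 6). Lift 7: 12. −1: 11.
[2] 11 ≡ 7 + 4 (base 7). Lift 8: 12. −1: 11.
[3] 11 ≡ 8 + 3 (base 8). Lift 9: 12. −1: 11.
[4] 11 ≡ 9 + 2 (base 9). Lift 10: 12. −1: 11.
[5] 11 ≡ 10 + 1 (base 10). Lift 11: 12. −1: 11.
[6] 11 ≡ 11 (base 11). Lift 12: 12. −1: 11.

0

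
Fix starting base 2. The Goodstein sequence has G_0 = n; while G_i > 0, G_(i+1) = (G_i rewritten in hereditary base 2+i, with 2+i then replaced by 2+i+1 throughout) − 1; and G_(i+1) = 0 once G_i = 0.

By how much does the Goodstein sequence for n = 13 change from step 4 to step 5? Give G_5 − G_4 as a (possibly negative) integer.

G_0 = 13. HB_2(13) = 2^(2 + 1) + 2^2 + 1. Bump = 109. G_1 = 108.
G_1 = 108. HB_3(108) = 3^(3 + 1) + 3^3. Bump = 1280. G_2 = 1279.
G_2 = 1279. HB_4(1279) = 4^(4 + 1) + 3·4^3 + 3·4^2 + 3·4 + 3. Bump = 16093. G_3 = 16092.
G_3 = 16092. HB_5(16092) = 5^(5 + 1) + 3·5^3 + 3·5^2 + 3·5 + 2. Bump = 280712. G_4 = 280711.
G_4 = 280711. HB_6(280711) = 6^(6 + 1) + 3·6^3 + 3·6^2 + 3·6 + 1. Bump = 5765999. G_5 = 5765998.

5485287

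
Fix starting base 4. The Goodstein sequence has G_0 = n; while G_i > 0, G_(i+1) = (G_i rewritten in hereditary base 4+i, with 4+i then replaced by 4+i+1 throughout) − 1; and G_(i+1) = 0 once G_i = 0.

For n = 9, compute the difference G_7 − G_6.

0

step 0: 9 = 2·4 + 1; sub 5 for 4: 2·5 + 1; = 11; G_1 = 11−1 = 10
step 1: 10 = 2·5; sub 6 for 5: 2·6; = 12; G_2 = 12−1 = 11
step 2: 11 = 6 + 5; sub 7 for 6: 7 + 5; = 12; G_3 = 12−1 = 11
step 3: 11 = 7 + 4; sub 8 for 7: 8 + 4; = 12; G_4 = 12−1 = 11
step 4: 11 = 8 + 3; sub 9 for 8: 9 + 3; = 12; G_5 = 12−1 = 11
step 5: 11 = 9 + 2; sub 10 for 9: 10 + 2; = 12; G_6 = 12−1 = 11
step 6: 11 = 10 + 1; sub 11 for 10: 11 + 1; = 12; G_7 = 12−1 = 11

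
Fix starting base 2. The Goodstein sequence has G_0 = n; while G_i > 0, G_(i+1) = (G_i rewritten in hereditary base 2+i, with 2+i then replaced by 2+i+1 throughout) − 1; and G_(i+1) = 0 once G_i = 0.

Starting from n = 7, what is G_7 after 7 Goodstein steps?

37665879

[0] 7 ≡ 2^2 + 2 + 1 (base 2). Lift 3: 31. −1: 30.
[1] 30 ≡ 3^3 + 3 (base 3). Lift 4: 260. −1: 259.
[2] 259 ≡ 4^4 + 3 (base 4). Lift 5: 3128. −1: 3127.
[3] 3127 ≡ 5^5 + 2 (base 5). Lift 6: 46658. −1: 46657.
[4] 46657 ≡ 6^6 + 1 (base 6). Lift 7: 823544. −1: 823543.
[5] 823543 ≡ 7^7 (base 7). Lift 8: 16777216. −1: 16777215.
[6] 16777215 ≡ 7·8^7 + 7·8^6 + 7·8^5 + 7·8^4 + 7·8^3 + 7·8^2 + 7·8 + 7 (base 8). Lift 9: 37665880. −1: 37665879.
[7] 37665879 ≡ 7·9^7 + 7·9^6 + 7·9^5 + 7·9^4 + 7·9^3 + 7·9^2 + 7·9 + 6 (base 9). Lift 10: 77777776. −1: 77777775.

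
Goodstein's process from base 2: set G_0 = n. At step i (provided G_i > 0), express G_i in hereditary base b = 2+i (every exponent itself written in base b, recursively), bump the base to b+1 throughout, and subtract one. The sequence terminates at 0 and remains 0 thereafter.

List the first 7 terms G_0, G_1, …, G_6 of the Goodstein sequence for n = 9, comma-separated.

9, 81, 1023, 9842, 140743, 2471826, 50333399

[0] 9 ≡ 2^(2 + 1) + 1 (base 2). Lift 3: 82. −1: 81.
[1] 81 ≡ 3^(3 + 1) (base 3). Lift 4: 1024. −1: 1023.
[2] 1023 ≡ 3·4^4 + 3·4^3 + 3·4^2 + 3·4 + 3 (base 4). Lift 5: 9843. −1: 9842.
[3] 9842 ≡ 3·5^5 + 3·5^3 + 3·5^2 + 3·5 + 2 (base 5). Lift 6: 140744. −1: 140743.
[4] 140743 ≡ 3·6^6 + 3·6^3 + 3·6^2 + 3·6 + 1 (base 6). Lift 7: 2471827. −1: 2471826.
[5] 2471826 ≡ 3·7^7 + 3·7^3 + 3·7^2 + 3·7 (base 7). Lift 8: 50333400. −1: 50333399.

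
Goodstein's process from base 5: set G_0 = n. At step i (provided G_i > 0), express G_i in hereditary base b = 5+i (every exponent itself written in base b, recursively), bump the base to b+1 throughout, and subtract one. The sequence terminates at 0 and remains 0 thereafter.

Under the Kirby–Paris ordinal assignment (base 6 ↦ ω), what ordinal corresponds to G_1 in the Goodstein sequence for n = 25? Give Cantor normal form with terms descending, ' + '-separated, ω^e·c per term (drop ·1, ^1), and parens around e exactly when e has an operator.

[0] 25 ≡ 5^2 (base 5). Lift 6: 36. −1: 35.
[1] 35 ≡ 5·6 + 5 (base 6). Lift 7: 40. −1: 39.

ω·5 + 5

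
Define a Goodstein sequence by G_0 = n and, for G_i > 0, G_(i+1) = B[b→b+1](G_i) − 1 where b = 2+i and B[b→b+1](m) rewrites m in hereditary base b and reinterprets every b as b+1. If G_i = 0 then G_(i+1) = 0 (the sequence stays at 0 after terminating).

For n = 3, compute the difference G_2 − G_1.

0

G_0=3  [base 2] 2 + 1  →[2↦3]→  3 + 1 = 4  −1 ⇒ G_1=3
G_1=3  [base 3] 3  →[3↦4]→  4 = 4  −1 ⇒ G_2=3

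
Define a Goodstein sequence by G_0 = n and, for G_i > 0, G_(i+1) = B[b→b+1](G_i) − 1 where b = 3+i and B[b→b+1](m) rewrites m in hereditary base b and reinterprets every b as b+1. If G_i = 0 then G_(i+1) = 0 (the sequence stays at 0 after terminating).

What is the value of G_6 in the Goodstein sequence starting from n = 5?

2

G_0=5  [base 3] 3 + 2  →[3↦4]→  4 + 2 = 6  −1 ⇒ G_1=5
G_1=5  [base 4] 4 + 1  →[4↦5]→  5 + 1 = 6  −1 ⇒ G_2=5
G_2=5  [base 5] 5  →[5↦6]→  6 = 6  −1 ⇒ G_3=5
G_3=5  [base 6] 5  →[6↦7]→  5 = 5  −1 ⇒ G_4=4
G_4=4  [base 7] 4  →[7↦8]→  4 = 4  −1 ⇒ G_5=3
G_5=3  [base 8] 3  →[8↦9]→  3 = 3  −1 ⇒ G_6=2
G_6=2  [base 9] 2  →[9↦10]→  2 = 2  −1 ⇒ G_7=1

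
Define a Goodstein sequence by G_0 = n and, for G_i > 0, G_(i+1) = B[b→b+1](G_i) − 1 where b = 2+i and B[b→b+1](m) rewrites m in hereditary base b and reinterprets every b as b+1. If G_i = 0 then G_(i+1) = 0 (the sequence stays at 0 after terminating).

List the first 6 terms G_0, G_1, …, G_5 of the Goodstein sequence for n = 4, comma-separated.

base 2: 4 = 2^2; at 3: 3^3 = 27; next = 26
base 3: 26 = 2·3^2 + 2·3 + 2; at 4: 2·4^2 + 2·4 + 2 = 42; next = 41
base 4: 41 = 2·4^2 + 2·4 + 1; at 5: 2·5^2 + 2·5 + 1 = 61; next = 60
base 5: 60 = 2·5^2 + 2·5; at 6: 2·6^2 + 2·6 = 84; next = 83
base 6: 83 = 2·6^2 + 6 + 5; at 7: 2·7^2 + 7 + 5 = 110; next = 109

4, 26, 41, 60, 83, 109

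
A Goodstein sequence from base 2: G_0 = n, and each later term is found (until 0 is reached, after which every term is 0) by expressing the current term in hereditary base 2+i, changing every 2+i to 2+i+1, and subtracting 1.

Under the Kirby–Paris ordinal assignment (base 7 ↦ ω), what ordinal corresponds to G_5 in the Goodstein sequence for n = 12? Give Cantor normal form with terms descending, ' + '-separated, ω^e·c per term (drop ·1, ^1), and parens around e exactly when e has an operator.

ω^(ω + 1) + ω^2·2 + ω + 4

base 2: 12 = 2^(2 + 1) + 2^2; at 3: 3^(3 + 1) + 3^3 = 108; next = 107
base 3: 107 = 3^(3 + 1) + 2·3^2 + 2·3 + 2; at 4: 4^(4 + 1) + 2·4^2 + 2·4 + 2 = 1066; next = 1065
base 4: 1065 = 4^(4 + 1) + 2·4^2 + 2·4 + 1; at 5: 5^(5 + 1) + 2·5^2 + 2·5 + 1 = 15686; next = 15685
base 5: 15685 = 5^(5 + 1) + 2·5^2 + 2·5; at 6: 6^(6 + 1) + 2·6^2 + 2·6 = 280020; next = 280019
base 6: 280019 = 6^(6 + 1) + 2·6^2 + 6 + 5; at 7: 7^(7 + 1) + 2·7^2 + 7 + 5 = 5764911; next = 5764910
base 7: 5764910 = 7^(7 + 1) + 2·7^2 + 7 + 4; at 8: 8^(8 + 1) + 2·8^2 + 8 + 4 = 134217868; next = 134217867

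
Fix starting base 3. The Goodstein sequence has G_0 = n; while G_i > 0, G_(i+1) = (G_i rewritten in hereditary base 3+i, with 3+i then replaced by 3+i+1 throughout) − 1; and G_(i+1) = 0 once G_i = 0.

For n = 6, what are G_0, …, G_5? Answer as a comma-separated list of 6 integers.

6, 7, 7, 7, 7, 7

G_0=6  [base 3] 2·3  →[3↦4]→  2·4 = 8  −1 ⇒ G_1=7
G_1=7  [base 4] 4 + 3  →[4↦5]→  5 + 3 = 8  −1 ⇒ G_2=7
G_2=7  [base 5] 5 + 2  →[5↦6]→  6 + 2 = 8  −1 ⇒ G_3=7
G_3=7  [base 6] 6 + 1  →[6↦7]→  7 + 1 = 8  −1 ⇒ G_4=7
G_4=7  [base 7] 7  →[7↦8]→  8 = 8  −1 ⇒ G_5=7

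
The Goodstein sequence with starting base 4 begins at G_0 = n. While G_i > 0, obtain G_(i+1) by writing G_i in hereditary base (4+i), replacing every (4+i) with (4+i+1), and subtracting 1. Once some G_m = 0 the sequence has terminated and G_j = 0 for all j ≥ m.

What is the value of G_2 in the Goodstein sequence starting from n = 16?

i=0: 16 = 4^2 (b=4); 4→5: 5^2 = 25; 25−1 = 24
i=1: 24 = 4·5 + 4 (b=5); 5→6: 4·6 + 4 = 28; 28−1 = 27
i=2: 27 = 4·6 + 3 (b=6); 6→7: 4·7 + 3 = 31; 31−1 = 30

27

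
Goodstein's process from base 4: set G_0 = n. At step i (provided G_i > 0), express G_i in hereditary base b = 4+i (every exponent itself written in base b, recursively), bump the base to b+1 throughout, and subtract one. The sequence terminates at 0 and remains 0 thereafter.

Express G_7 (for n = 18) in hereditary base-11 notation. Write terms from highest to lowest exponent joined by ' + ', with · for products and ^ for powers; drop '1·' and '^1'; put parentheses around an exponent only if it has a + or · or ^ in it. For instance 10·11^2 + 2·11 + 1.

6·11 + 2

[0] 18 ≡ 4^2 + 2 (base 4). Lift 5: 27. −1: 26.
[1] 26 ≡ 5^2 + 1 (base 5). Lift 6: 37. −1: 36.
[2] 36 ≡ 6^2 (base 6). Lift 7: 49. −1: 48.
[3] 48 ≡ 6·7 + 6 (base 7). Lift 8: 54. −1: 53.
[4] 53 ≡ 6·8 + 5 (base 8). Lift 9: 59. −1: 58.
[5] 58 ≡ 6·9 + 4 (base 9). Lift 10: 64. −1: 63.
[6] 63 ≡ 6·10 + 3 (base 10). Lift 11: 69. −1: 68.
[7] 68 ≡ 6·11 + 2 (base 11). Lift 12: 74. −1: 73.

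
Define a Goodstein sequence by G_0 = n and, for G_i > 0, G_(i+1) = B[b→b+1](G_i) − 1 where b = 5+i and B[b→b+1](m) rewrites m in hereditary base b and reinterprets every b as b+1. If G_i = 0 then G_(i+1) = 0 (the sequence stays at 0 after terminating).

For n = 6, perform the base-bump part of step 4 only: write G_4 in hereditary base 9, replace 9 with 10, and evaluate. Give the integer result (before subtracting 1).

4

[0] 6 ≡ 5 + 1 (base 5). Lift 6: 7. −1: 6.
[1] 6 ≡ 6 (base 6). Lift 7: 7. −1: 6.
[2] 6 ≡ 6 (base 7). Lift 8: 6. −1: 5.
[3] 5 ≡ 5 (base 8). Lift 9: 5. −1: 4.
[4] 4 ≡ 4 (base 9). Lift 10: 4. −1: 3.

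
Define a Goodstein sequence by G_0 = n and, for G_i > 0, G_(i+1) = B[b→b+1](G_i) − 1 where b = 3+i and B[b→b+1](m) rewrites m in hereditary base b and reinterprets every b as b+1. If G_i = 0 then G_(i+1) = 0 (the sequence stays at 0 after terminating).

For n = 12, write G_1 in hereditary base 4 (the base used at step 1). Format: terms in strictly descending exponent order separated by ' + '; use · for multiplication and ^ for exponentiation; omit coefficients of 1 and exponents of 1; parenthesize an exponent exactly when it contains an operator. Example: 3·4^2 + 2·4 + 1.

4^2 + 3

12 —HB3→ 3^2 + 3 —bump→ 4^2 + 4 = 20 —(−1)→ 19
19 —HB4→ 4^2 + 3 —bump→ 5^2 + 3 = 28 —(−1)→ 27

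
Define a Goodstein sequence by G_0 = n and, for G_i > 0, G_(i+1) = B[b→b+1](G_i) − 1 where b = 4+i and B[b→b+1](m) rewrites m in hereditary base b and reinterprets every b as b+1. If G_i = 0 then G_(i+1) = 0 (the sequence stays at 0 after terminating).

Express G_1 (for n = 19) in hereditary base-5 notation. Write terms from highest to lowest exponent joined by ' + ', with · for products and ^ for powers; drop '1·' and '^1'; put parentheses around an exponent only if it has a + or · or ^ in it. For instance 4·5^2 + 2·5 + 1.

5^2 + 2

base 4: 19 = 4^2 + 3; at 5: 5^2 + 3 = 28; next = 27
base 5: 27 = 5^2 + 2; at 6: 6^2 + 2 = 38; next = 37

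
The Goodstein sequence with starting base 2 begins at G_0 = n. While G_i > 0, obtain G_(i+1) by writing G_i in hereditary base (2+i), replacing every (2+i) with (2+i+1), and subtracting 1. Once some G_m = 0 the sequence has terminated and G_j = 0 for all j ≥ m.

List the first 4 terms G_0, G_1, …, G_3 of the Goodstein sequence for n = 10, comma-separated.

10, 83, 1025, 15625

base 2: 10 = 2^(2 + 1) + 2; at 3: 3^(3 + 1) + 3 = 84; next = 83
base 3: 83 = 3^(3 + 1) + 2; at 4: 4^(4 + 1) + 2 = 1026; next = 1025
base 4: 1025 = 4^(4 + 1) + 1; at 5: 5^(5 + 1) + 1 = 15626; next = 15625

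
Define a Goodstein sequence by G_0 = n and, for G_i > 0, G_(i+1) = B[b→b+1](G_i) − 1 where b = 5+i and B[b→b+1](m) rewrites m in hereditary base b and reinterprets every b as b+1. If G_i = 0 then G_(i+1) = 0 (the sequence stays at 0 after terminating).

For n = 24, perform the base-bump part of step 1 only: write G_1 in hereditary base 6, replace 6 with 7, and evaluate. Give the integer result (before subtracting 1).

31

24 —HB5→ 4·5 + 4 —bump→ 4·6 + 4 = 28 —(−1)→ 27
27 —HB6→ 4·6 + 3 —bump→ 4·7 + 3 = 31 —(−1)→ 30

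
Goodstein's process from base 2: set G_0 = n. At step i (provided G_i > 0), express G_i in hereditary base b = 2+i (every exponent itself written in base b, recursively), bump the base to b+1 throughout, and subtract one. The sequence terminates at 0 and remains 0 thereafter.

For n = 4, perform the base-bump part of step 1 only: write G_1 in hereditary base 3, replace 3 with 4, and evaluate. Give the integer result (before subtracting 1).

42

step 0: 4 = 2^2; sub 3 for 2: 3^3; = 27; G_1 = 27−1 = 26
step 1: 26 = 2·3^2 + 2·3 + 2; sub 4 for 3: 2·4^2 + 2·4 + 2; = 42; G_2 = 42−1 = 41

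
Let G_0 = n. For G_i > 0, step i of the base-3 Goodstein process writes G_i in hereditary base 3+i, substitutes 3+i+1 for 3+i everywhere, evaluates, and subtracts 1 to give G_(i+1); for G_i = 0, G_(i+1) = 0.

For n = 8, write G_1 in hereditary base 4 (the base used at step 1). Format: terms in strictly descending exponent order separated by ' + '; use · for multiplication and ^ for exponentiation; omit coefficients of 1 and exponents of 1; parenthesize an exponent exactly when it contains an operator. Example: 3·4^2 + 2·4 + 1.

8 —HB3→ 2·3 + 2 —bump→ 2·4 + 2 = 10 —(−1)→ 9
9 —HB4→ 2·4 + 1 —bump→ 2·5 + 1 = 11 —(−1)→ 10

2·4 + 1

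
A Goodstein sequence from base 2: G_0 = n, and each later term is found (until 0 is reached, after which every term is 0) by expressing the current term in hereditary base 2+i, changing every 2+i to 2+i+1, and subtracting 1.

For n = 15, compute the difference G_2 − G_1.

1172

base 2: 15 = 2^(2 + 1) + 2^2 + 2 + 1; at 3: 3^(3 + 1) + 3^3 + 3 + 1 = 112; next = 111
base 3: 111 = 3^(3 + 1) + 3^3 + 3; at 4: 4^(4 + 1) + 4^4 + 4 = 1284; next = 1283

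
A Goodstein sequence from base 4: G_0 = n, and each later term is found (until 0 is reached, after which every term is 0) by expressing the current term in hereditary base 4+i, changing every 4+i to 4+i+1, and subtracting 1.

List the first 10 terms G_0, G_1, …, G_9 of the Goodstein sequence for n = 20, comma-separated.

20, 29, 39, 51, 65, 81, 99, 107, 115, 123

G_0 = 20. HB_4(20) = 4^2 + 4. Bump = 30. G_1 = 29.
G_1 = 29. HB_5(29) = 5^2 + 4. Bump = 40. G_2 = 39.
G_2 = 39. HB_6(39) = 6^2 + 3. Bump = 52. G_3 = 51.
G_3 = 51. HB_7(51) = 7^2 + 2. Bump = 66. G_4 = 65.
G_4 = 65. HB_8(65) = 8^2 + 1. Bump = 82. G_5 = 81.
G_5 = 81. HB_9(81) = 9^2. Bump = 100. G_6 = 99.
G_6 = 99. HB_10(99) = 9·10 + 9. Bump = 108. G_7 = 107.
G_7 = 107. HB_11(107) = 9·11 + 8. Bump = 116. G_8 = 115.
G_8 = 115. HB_12(115) = 9·12 + 7. Bump = 124. G_9 = 123.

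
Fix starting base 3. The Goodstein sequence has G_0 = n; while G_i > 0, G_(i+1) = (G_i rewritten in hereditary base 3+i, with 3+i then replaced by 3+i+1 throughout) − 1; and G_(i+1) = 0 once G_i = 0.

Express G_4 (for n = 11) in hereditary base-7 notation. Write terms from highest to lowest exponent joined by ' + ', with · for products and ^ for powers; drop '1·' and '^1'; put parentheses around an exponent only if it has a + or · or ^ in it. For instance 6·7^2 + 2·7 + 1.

5·7 + 4

base 3: 11 = 3^2 + 2; at 4: 4^2 + 2 = 18; next = 17
base 4: 17 = 4^2 + 1; at 5: 5^2 + 1 = 26; next = 25
base 5: 25 = 5^2; at 6: 6^2 = 36; next = 35
base 6: 35 = 5·6 + 5; at 7: 5·7 + 5 = 40; next = 39
base 7: 39 = 5·7 + 4; at 8: 5·8 + 4 = 44; next = 43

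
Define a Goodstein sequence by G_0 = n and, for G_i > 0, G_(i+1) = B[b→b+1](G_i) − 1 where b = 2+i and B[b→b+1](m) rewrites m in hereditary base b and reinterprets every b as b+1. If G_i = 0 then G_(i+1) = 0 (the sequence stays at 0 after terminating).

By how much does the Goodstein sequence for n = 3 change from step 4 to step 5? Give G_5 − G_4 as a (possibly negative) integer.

-1

step 0: 3 = 2 + 1; sub 3 for 2: 3 + 1; = 4; G_1 = 4−1 = 3
step 1: 3 = 3; sub 4 for 3: 4; = 4; G_2 = 4−1 = 3
step 2: 3 = 3; sub 5 for 4: 3; = 3; G_3 = 3−1 = 2
step 3: 2 = 2; sub 6 for 5: 2; = 2; G_4 = 2−1 = 1
step 4: 1 = 1; sub 7 for 6: 1; = 1; G_5 = 1−1 = 0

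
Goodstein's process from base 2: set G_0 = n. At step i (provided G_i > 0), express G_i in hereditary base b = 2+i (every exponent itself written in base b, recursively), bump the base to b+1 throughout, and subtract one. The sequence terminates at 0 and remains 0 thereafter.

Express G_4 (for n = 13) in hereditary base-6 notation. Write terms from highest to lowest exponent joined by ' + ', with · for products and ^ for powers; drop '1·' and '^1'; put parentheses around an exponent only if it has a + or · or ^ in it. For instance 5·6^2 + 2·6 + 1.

G_0 = 13. HB_2(13) = 2^(2 + 1) + 2^2 + 1. Bump = 109. G_1 = 108.
G_1 = 108. HB_3(108) = 3^(3 + 1) + 3^3. Bump = 1280. G_2 = 1279.
G_2 = 1279. HB_4(1279) = 4^(4 + 1) + 3·4^3 + 3·4^2 + 3·4 + 3. Bump = 16093. G_3 = 16092.
G_3 = 16092. HB_5(16092) = 5^(5 + 1) + 3·5^3 + 3·5^2 + 3·5 + 2. Bump = 280712. G_4 = 280711.
G_4 = 280711. HB_6(280711) = 6^(6 + 1) + 3·6^3 + 3·6^2 + 3·6 + 1. Bump = 5765999. G_5 = 5765998.

6^(6 + 1) + 3·6^3 + 3·6^2 + 3·6 + 1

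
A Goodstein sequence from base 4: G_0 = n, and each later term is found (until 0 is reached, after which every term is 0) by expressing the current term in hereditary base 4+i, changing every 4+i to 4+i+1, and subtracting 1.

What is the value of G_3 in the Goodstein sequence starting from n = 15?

21

step 0: 15 = 3·4 + 3; sub 5 for 4: 3·5 + 3; = 18; G_1 = 18−1 = 17
step 1: 17 = 3·5 + 2; sub 6 for 5: 3·6 + 2; = 20; G_2 = 20−1 = 19
step 2: 19 = 3·6 + 1; sub 7 for 6: 3·7 + 1; = 22; G_3 = 22−1 = 21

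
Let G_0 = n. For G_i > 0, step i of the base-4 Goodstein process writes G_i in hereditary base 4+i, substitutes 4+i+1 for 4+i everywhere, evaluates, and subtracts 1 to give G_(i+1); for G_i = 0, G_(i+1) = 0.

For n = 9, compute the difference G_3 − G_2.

i=0: 9 = 2·4 + 1 (b=4); 4→5: 2·5 + 1 = 11; 11−1 = 10
i=1: 10 = 2·5 (b=5); 5→6: 2·6 = 12; 12−1 = 11
i=2: 11 = 6 + 5 (b=6); 6→7: 7 + 5 = 12; 12−1 = 11

0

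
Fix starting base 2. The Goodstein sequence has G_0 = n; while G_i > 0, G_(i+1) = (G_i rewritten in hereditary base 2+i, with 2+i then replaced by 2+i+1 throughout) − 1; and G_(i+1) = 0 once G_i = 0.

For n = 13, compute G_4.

280711

base 2: 13 = 2^(2 + 1) + 2^2 + 1; at 3: 3^(3 + 1) + 3^3 + 1 = 109; next = 108
base 3: 108 = 3^(3 + 1) + 3^3; at 4: 4^(4 + 1) + 4^4 = 1280; next = 1279
base 4: 1279 = 4^(4 + 1) + 3·4^3 + 3·4^2 + 3·4 + 3; at 5: 5^(5 + 1) + 3·5^3 + 3·5^2 + 3·5 + 3 = 16093; next = 16092
base 5: 16092 = 5^(5 + 1) + 3·5^3 + 3·5^2 + 3·5 + 2; at 6: 6^(6 + 1) + 3·6^3 + 3·6^2 + 3·6 + 2 = 280712; next = 280711
base 6: 280711 = 6^(6 + 1) + 3·6^3 + 3·6^2 + 3·6 + 1; at 7: 7^(7 + 1) + 3·7^3 + 3·7^2 + 3·7 + 1 = 5765999; next = 5765998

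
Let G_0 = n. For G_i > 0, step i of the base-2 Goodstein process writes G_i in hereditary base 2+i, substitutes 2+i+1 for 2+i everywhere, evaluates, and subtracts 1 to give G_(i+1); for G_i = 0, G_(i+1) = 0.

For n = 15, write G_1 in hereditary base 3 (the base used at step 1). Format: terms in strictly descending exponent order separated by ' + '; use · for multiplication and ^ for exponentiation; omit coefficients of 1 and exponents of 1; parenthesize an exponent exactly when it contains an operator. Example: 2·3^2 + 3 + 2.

(0) 15|_2 = 2^(2 + 1) + 2^2 + 2 + 1 ↦ 3^(3 + 1) + 3^3 + 3 + 1|_3 = 112 ⇒ 111
(1) 111|_3 = 3^(3 + 1) + 3^3 + 3 ↦ 4^(4 + 1) + 4^4 + 4|_4 = 1284 ⇒ 1283

3^(3 + 1) + 3^3 + 3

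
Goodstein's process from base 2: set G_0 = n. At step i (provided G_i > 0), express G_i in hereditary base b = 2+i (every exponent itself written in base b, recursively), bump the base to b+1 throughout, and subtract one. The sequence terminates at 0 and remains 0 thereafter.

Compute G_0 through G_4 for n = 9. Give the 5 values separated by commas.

9, 81, 1023, 9842, 140743

(0) 9|_2 = 2^(2 + 1) + 1 ↦ 3^(3 + 1) + 1|_3 = 82 ⇒ 81
(1) 81|_3 = 3^(3 + 1) ↦ 4^(4 + 1)|_4 = 1024 ⇒ 1023
(2) 1023|_4 = 3·4^4 + 3·4^3 + 3·4^2 + 3·4 + 3 ↦ 3·5^5 + 3·5^3 + 3·5^2 + 3·5 + 3|_5 = 9843 ⇒ 9842
(3) 9842|_5 = 3·5^5 + 3·5^3 + 3·5^2 + 3·5 + 2 ↦ 3·6^6 + 3·6^3 + 3·6^2 + 3·6 + 2|_6 = 140744 ⇒ 140743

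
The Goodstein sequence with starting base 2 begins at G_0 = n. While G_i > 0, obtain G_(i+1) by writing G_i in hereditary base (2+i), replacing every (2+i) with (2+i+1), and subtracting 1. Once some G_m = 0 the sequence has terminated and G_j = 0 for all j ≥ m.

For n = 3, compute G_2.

step 0: 3 = 2 + 1; sub 3 for 2: 3 + 1; = 4; G_1 = 4−1 = 3
step 1: 3 = 3; sub 4 for 3: 4; = 4; G_2 = 4−1 = 3
step 2: 3 = 3; sub 5 for 4: 3; = 3; G_3 = 3−1 = 2

3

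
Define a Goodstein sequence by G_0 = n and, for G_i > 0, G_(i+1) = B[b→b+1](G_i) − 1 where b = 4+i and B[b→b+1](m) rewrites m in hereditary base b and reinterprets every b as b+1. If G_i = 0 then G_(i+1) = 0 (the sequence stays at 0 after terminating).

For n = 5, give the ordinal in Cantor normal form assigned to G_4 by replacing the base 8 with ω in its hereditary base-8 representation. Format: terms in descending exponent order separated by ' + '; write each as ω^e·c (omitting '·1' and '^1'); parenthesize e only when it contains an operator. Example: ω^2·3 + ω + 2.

i=0: 5 = 4 + 1 (b=4); 4→5: 5 + 1 = 6; 6−1 = 5
i=1: 5 = 5 (b=5); 5→6: 6 = 6; 6−1 = 5
i=2: 5 = 5 (b=6); 6→7: 5 = 5; 5−1 = 4
i=3: 4 = 4 (b=7); 7→8: 4 = 4; 4−1 = 3
i=4: 3 = 3 (b=8); 8→9: 3 = 3; 3−1 = 2

3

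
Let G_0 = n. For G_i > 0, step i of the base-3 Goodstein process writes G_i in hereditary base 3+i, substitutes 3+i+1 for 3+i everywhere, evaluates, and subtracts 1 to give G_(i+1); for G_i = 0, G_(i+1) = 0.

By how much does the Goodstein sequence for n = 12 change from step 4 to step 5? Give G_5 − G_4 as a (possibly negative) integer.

14

G_0=12  [base 3] 3^2 + 3  →[3↦4]→  4^2 + 4 = 20  −1 ⇒ G_1=19
G_1=19  [base 4] 4^2 + 3  →[4↦5]→  5^2 + 3 = 28  −1 ⇒ G_2=27
G_2=27  [base 5] 5^2 + 2  →[5↦6]→  6^2 + 2 = 38  −1 ⇒ G_3=37
G_3=37  [base 6] 6^2 + 1  →[6↦7]→  7^2 + 1 = 50  −1 ⇒ G_4=49
G_4=49  [base 7] 7^2  →[7↦8]→  8^2 = 64  −1 ⇒ G_5=63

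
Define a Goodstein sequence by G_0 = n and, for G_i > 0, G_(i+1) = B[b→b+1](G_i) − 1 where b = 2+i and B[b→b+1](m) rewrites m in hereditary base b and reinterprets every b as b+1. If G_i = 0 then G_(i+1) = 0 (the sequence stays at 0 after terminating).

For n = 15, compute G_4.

326593

15 —HB2→ 2^(2 + 1) + 2^2 + 2 + 1 —bump→ 3^(3 + 1) + 3^3 + 3 + 1 = 112 —(−1)→ 111
111 —HB3→ 3^(3 + 1) + 3^3 + 3 —bump→ 4^(4 + 1) + 4^4 + 4 = 1284 —(−1)→ 1283
1283 —HB4→ 4^(4 + 1) + 4^4 + 3 —bump→ 5^(5 + 1) + 5^5 + 3 = 18753 —(−1)→ 18752
18752 —HB5→ 5^(5 + 1) + 5^5 + 2 —bump→ 6^(6 + 1) + 6^6 + 2 = 326594 —(−1)→ 326593
326593 —HB6→ 6^(6 + 1) + 6^6 + 1 —bump→ 7^(7 + 1) + 7^7 + 1 = 6588345 —(−1)→ 6588344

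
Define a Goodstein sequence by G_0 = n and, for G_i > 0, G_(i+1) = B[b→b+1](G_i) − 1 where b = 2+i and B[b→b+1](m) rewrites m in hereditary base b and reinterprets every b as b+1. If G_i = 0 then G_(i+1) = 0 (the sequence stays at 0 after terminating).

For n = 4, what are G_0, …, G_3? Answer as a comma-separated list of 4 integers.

4, 26, 41, 60

step 0: 4 = 2^2; sub 3 for 2: 3^3; = 27; G_1 = 27−1 = 26
step 1: 26 = 2·3^2 + 2·3 + 2; sub 4 for 3: 2·4^2 + 2·4 + 2; = 42; G_2 = 42−1 = 41
step 2: 41 = 2·4^2 + 2·4 + 1; sub 5 for 4: 2·5^2 + 2·5 + 1; = 61; G_3 = 61−1 = 60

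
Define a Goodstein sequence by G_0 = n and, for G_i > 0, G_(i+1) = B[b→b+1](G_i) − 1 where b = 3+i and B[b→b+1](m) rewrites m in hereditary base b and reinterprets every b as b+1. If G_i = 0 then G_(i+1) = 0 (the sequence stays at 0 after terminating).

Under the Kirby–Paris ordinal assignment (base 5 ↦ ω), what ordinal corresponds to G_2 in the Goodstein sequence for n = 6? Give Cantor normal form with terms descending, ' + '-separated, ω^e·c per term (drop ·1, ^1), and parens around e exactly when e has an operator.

G_0 = 6. HB_3(6) = 2·3. Bump = 8. G_1 = 7.
G_1 = 7. HB_4(7) = 4 + 3. Bump = 8. G_2 = 7.
G_2 = 7. HB_5(7) = 5 + 2. Bump = 8. G_3 = 7.

ω + 2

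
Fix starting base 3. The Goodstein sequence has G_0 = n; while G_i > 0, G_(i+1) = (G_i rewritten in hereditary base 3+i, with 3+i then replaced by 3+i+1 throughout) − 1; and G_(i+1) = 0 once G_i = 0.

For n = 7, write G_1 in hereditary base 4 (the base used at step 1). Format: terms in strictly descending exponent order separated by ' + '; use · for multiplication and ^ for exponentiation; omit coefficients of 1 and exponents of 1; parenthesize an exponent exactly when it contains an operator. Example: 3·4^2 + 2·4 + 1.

2·4

(0) 7|_3 = 2·3 + 1 ↦ 2·4 + 1|_4 = 9 ⇒ 8
(1) 8|_4 = 2·4 ↦ 2·5|_5 = 10 ⇒ 9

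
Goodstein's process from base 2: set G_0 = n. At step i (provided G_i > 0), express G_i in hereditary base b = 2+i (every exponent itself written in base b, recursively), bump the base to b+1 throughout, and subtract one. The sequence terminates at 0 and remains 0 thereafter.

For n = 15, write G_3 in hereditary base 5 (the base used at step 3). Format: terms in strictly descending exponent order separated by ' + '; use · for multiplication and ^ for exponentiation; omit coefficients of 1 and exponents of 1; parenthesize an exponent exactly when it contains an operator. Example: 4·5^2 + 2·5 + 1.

5^(5 + 1) + 5^5 + 2

base 2: 15 = 2^(2 + 1) + 2^2 + 2 + 1; at 3: 3^(3 + 1) + 3^3 + 3 + 1 = 112; next = 111
base 3: 111 = 3^(3 + 1) + 3^3 + 3; at 4: 4^(4 + 1) + 4^4 + 4 = 1284; next = 1283
base 4: 1283 = 4^(4 + 1) + 4^4 + 3; at 5: 5^(5 + 1) + 5^5 + 3 = 18753; next = 18752
base 5: 18752 = 5^(5 + 1) + 5^5 + 2; at 6: 6^(6 + 1) + 6^6 + 2 = 326594; next = 326593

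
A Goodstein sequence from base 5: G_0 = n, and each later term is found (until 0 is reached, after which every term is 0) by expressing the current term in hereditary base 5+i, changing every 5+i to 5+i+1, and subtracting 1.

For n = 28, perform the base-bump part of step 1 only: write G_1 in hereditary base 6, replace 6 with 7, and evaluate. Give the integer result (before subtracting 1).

51

step 0: 28 = 5^2 + 3; sub 6 for 5: 6^2 + 3; = 39; G_1 = 39−1 = 38
step 1: 38 = 6^2 + 2; sub 7 for 6: 7^2 + 2; = 51; G_2 = 51−1 = 50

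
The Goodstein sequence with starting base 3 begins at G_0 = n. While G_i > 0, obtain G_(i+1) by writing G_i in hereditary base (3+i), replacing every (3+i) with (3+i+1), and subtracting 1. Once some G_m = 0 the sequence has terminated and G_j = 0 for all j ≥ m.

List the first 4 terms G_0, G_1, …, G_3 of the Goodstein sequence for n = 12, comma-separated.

i=0: 12 = 3^2 + 3 (b=3); 3→4: 4^2 + 4 = 20; 20−1 = 19
i=1: 19 = 4^2 + 3 (b=4); 4→5: 5^2 + 3 = 28; 28−1 = 27
i=2: 27 = 5^2 + 2 (b=5); 5→6: 6^2 + 2 = 38; 38−1 = 37

12, 19, 27, 37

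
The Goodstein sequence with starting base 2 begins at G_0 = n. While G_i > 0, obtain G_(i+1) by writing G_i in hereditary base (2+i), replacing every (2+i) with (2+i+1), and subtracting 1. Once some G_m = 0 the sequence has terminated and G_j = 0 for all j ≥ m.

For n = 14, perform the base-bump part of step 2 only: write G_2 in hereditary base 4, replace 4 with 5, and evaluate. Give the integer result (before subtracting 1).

base 2: 14 = 2^(2 + 1) + 2^2 + 2; at 3: 3^(3 + 1) + 3^3 + 3 = 111; next = 110
base 3: 110 = 3^(3 + 1) + 3^3 + 2; at 4: 4^(4 + 1) + 4^4 + 2 = 1282; next = 1281
base 4: 1281 = 4^(4 + 1) + 4^4 + 1; at 5: 5^(5 + 1) + 5^5 + 1 = 18751; next = 18750

18751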